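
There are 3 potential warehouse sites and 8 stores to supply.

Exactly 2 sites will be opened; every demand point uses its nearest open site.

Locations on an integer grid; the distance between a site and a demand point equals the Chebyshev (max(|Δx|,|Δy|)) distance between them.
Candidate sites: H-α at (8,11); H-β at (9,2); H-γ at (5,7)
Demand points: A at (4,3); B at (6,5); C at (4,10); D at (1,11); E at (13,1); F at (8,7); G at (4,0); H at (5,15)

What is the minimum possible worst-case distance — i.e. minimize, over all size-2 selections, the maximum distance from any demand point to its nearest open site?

7

Open {H-α, H-β}.
  Farthest demand point is D at distance 7 (to H-α); all others are ≤ 7.
With {H-α, H-γ} the worst case is 8.
With {H-β, H-γ} the worst case is 8.
No size-2 selection achieves below 7.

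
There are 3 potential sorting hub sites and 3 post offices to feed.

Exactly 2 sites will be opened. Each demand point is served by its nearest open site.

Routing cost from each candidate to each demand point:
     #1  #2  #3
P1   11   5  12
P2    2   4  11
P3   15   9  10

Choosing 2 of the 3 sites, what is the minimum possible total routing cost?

Open {P2, P3}.
  #1→P2 2, #2→P2 4, #3→P3 10  ⇒ total 16.
Compare {P1, P2}: total 17.
Compare {P1, P3}: total 26.

16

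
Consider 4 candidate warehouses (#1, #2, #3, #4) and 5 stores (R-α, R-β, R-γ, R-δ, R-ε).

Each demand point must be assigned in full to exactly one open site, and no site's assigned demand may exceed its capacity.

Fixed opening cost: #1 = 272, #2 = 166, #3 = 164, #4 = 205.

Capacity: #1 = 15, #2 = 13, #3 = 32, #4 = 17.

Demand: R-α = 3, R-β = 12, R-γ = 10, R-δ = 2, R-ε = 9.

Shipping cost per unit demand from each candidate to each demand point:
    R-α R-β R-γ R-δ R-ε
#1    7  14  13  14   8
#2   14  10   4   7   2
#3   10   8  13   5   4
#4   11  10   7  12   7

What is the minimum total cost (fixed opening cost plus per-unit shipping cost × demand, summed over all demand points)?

542

Open {#2, #3}; cheapest assignment that respects the capacities:
  #2 (cap 13, load 10): R-γ — cost 10×4 = 40
  #3 (cap 32, load 26): R-α, R-β, R-δ, R-ε — cost 3×10 + 12×8 + 2×5 + 9×4 = 172
  Shipping 212, fixed 330 → total 542.
  Any other capacity-feasible assignment to {#2, #3} ships for at least 212.
Compare {#3, #4}: its best feasible assignment gives total 611.
Compare {#1, #3}: its best feasible assignment gives total 729.
Every other set of open sites that can feasibly serve all demand totals ≥ 611 even under its best assignment. Minimum: 542.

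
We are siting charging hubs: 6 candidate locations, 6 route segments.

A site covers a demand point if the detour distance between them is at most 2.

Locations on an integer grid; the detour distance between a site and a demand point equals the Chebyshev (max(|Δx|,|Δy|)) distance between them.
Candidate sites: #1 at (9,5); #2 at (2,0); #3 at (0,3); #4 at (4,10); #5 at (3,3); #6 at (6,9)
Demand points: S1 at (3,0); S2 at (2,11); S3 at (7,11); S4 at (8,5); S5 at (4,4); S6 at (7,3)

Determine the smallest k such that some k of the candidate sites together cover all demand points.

Coverage sets (demand points within 2 of each site):
  #1: {S4, S6}
  #2: {S1}
  #3: {}
  #4: {S2}
  #5: {S5}
  #6: {S3}
No 4 sites suffice: every size-4 union leaves at least one demand point uncovered.
But {#1, #2, #4, #5, #6} covers everything, so the minimum is 5.

5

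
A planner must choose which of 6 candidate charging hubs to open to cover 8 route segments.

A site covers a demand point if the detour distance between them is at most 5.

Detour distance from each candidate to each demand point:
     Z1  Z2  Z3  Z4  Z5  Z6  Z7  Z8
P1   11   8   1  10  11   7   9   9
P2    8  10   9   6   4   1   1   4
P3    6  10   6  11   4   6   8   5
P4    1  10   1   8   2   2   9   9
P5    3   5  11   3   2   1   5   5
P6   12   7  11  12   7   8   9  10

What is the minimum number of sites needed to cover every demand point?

Coverage sets (demand points within 5 of each site):
  P1: {Z3}
  P2: {Z5, Z6, Z7, Z8}
  P3: {Z5, Z8}
  P4: {Z1, Z3, Z5, Z6}
  P5: {Z1, Z2, Z4, Z5, Z6, Z7, Z8}
  P6: {}
No single site covers all 8 demand points.
But {P1, P5} covers everything, so the minimum is 2.

2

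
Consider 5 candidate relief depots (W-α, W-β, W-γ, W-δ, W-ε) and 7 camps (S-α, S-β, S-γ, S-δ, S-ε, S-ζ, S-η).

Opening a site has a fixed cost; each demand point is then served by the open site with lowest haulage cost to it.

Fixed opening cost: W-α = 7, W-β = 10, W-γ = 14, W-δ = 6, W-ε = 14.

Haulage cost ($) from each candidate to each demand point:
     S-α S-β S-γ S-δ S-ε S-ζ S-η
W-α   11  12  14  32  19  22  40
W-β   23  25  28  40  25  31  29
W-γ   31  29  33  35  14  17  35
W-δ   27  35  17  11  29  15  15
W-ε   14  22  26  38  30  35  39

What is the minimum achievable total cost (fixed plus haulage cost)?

110

Open {W-α, W-δ}: assign each demand point to its cheapest open site.
  S-α→W-α 11, S-β→W-α 12, S-γ→W-α 14, S-δ→W-δ 11, S-ε→W-α 19, S-ζ→W-δ 15, S-η→W-δ 15
  haulage cost 97, fixed 13 → total 110.
Compare {W-α, W-γ, W-δ}: haulage cost 92 + fixed 27 = 119.
Compare {W-α, W-β, W-δ}: haulage cost 97 + fixed 23 = 120.
Compare {W-α, W-δ, W-ε}: haulage cost 97 + fixed 27 = 124.
All other subsets cost ≥ 119. Minimum total cost: 110.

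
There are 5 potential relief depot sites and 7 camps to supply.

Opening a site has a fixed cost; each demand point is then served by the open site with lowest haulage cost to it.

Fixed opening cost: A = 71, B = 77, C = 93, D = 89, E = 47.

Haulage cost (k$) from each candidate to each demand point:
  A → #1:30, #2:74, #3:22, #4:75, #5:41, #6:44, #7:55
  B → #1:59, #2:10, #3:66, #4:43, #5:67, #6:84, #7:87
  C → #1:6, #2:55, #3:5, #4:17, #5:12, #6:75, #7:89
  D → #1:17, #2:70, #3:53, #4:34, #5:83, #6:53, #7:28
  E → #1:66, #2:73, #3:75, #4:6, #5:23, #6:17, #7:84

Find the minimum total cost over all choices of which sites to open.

Open {C, E}: assign each demand point to its cheapest open site.
  #1→C 6, #2→C 55, #3→C 5, #4→E 6, #5→C 12, #6→E 17, #7→E 84
  haulage cost 185, fixed 140 → total 325.
Compare {A, E}: haulage cost 226 + fixed 118 = 344.
Compare {D, E}: haulage cost 214 + fixed 136 = 350.
Compare {C}: haulage cost 259 + fixed 93 = 352.
All other subsets cost ≥ 344. Minimum total cost: 325.

325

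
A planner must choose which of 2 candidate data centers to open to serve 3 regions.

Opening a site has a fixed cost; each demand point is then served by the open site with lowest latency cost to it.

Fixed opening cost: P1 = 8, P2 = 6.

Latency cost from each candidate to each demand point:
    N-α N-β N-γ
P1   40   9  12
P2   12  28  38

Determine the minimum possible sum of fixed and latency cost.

47

Open {P1, P2}: assign each demand point to its cheapest open site.
  N-α→P2 12, N-β→P1 9, N-γ→P1 12
  latency cost 33, fixed 14 → total 47.
Compare {P1}: latency cost 61 + fixed 8 = 69.
Compare {P2}: latency cost 78 + fixed 6 = 84.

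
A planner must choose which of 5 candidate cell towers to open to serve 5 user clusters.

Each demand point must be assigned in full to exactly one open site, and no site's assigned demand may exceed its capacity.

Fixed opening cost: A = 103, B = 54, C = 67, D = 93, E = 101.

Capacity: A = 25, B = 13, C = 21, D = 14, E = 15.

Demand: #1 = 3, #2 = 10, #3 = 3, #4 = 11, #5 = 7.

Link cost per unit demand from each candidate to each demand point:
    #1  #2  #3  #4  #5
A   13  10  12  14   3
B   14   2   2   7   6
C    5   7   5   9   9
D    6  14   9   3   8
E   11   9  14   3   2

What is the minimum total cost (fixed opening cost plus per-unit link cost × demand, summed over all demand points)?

324

Open {B, C}; cheapest assignment that respects the capacities:
  B (cap 13, load 13): #2, #3 — cost 10×2 + 3×2 = 26
  C (cap 21, load 21): #1, #4, #5 — cost 3×5 + 11×9 + 7×9 = 177
  Shipping 203, fixed 121 → total 324.
  Any other capacity-feasible assignment to {B, C} ships for at least 203.
Compare {B, D, E}: its best feasible assignment gives total 339.
Compare {A, B, D}: its best feasible assignment gives total 348.
Every other set of open sites that can feasibly serve all demand totals ≥ 339 even under its best assignment. Minimum: 324.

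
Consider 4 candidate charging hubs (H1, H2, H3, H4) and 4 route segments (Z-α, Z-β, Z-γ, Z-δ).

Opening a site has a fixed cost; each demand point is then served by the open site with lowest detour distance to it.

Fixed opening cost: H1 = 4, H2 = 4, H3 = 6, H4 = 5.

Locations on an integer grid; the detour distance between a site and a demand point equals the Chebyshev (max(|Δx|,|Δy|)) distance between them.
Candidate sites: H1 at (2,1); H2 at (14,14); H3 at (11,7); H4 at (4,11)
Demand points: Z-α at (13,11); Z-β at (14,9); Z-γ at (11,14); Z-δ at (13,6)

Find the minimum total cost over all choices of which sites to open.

21

Open {H2, H3}: assign each demand point to its cheapest open site.
  Z-α→H2 3, Z-β→H3 3, Z-γ→H2 3, Z-δ→H3 2
  detour distance 11, fixed 10 → total 21.
Compare {H3}: detour distance 16 + fixed 6 = 22.
Compare {H2}: detour distance 19 + fixed 4 = 23.
Compare {H1, H2, H3}: detour distance 11 + fixed 14 = 25.
All other subsets cost ≥ 22. Minimum total cost: 21.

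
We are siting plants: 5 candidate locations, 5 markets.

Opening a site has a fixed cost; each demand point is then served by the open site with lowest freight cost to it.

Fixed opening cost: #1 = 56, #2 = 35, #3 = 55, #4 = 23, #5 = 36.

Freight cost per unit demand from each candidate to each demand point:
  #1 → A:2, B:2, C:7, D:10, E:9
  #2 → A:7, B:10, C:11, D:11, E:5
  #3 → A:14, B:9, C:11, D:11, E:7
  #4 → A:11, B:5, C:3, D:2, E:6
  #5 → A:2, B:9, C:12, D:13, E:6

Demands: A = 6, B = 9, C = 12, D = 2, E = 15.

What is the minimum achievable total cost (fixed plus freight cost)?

Open {#1, #4}: assign each demand point to its cheapest open site.
  A→#1 6×2=12, B→#1 9×2=18, C→#4 12×3=36, D→#4 2×2=4, E→#4 15×6=90
  freight cost 160, fixed 79 → total 239.
Compare {#4, #5}: freight cost 187 + fixed 59 = 246.
Compare {#1, #2, #4}: freight cost 145 + fixed 114 = 259.
Compare {#2, #4}: freight cost 202 + fixed 58 = 260.
All other subsets cost ≥ 246. Minimum total cost: 239.

239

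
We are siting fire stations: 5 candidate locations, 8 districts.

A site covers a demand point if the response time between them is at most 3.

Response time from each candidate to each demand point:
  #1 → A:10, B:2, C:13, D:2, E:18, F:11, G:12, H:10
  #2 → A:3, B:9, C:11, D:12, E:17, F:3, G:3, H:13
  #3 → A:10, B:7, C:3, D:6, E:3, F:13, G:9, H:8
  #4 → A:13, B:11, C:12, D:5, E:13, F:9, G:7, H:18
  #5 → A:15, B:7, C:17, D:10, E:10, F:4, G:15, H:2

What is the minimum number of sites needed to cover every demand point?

Coverage sets (demand points within 3 of each site):
  #1: {B, D}
  #2: {A, F, G}
  #3: {C, E}
  #4: {}
  #5: {H}
No 3 sites suffice: every size-3 union leaves at least one demand point uncovered.
But {#1, #2, #3, #5} covers everything, so the minimum is 4.

4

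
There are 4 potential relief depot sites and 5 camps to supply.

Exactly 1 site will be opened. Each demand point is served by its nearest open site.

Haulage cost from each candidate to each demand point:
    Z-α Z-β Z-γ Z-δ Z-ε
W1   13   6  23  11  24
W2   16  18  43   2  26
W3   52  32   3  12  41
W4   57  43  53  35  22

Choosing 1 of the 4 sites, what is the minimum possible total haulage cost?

77

Open {W1}.
  Z-α→W1 13, Z-β→W1 6, Z-γ→W1 23, Z-δ→W1 11, Z-ε→W1 24  ⇒ total 77.
Compare {W2}: total 105.
Compare {W3}: total 140.
No size-1 selection does better; minimum is 77.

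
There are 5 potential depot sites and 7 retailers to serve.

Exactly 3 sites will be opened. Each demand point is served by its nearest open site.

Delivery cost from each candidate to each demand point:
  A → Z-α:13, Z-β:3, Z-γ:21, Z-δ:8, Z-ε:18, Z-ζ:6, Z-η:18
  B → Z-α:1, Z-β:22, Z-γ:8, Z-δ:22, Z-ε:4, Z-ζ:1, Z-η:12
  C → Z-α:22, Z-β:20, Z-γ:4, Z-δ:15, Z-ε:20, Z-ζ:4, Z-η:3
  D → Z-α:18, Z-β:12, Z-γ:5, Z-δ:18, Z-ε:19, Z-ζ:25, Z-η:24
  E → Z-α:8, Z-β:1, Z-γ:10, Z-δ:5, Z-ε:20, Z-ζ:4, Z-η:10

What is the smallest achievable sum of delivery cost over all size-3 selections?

Open {B, C, E}.
  Z-α→B 1, Z-β→E 1, Z-γ→C 4, Z-δ→E 5, Z-ε→B 4, Z-ζ→B 1, Z-η→C 3  ⇒ total 19.
Compare {A, B, C}: total 24.
Compare {B, D, E}: total 27.
No size-3 selection does better; minimum is 19.

19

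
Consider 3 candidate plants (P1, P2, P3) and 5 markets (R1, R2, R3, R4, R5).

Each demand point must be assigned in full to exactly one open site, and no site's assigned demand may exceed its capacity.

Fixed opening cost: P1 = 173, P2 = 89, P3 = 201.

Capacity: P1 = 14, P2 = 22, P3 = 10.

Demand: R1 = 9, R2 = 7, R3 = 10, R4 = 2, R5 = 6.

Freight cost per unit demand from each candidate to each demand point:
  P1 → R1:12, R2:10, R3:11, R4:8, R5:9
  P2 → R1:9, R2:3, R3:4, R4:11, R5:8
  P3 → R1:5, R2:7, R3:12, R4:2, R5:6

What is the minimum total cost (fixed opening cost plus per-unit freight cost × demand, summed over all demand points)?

Open {P1, P2}; cheapest assignment that respects the capacities:
  P1 (cap 14, load 13): R2, R5 — cost 7×10 + 6×9 = 124
  P2 (cap 22, load 21): R1, R3, R4 — cost 9×9 + 10×4 + 2×11 = 143
  Shipping 267, fixed 262 → total 529.
  Any other capacity-feasible assignment to {P1, P2} ships for at least 267.
Compare {P1, P2, P3}: its best feasible assignment gives total 639.
Every other set of open sites that can feasibly serve all demand totals ≥ 639 even under its best assignment. Minimum: 529.

529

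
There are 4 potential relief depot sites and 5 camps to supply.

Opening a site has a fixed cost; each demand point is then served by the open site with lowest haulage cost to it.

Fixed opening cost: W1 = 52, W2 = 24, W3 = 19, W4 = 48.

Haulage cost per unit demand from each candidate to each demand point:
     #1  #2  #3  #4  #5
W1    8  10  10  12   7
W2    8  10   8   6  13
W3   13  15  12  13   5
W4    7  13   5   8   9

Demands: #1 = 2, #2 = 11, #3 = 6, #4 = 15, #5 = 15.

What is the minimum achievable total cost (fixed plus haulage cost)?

Open {W2, W3}: assign each demand point to its cheapest open site.
  #1→W2 2×8=16, #2→W2 11×10=110, #3→W2 6×8=48, #4→W2 15×6=90, #5→W3 15×5=75
  haulage cost 339, fixed 43 → total 382.
Compare {W2, W3, W4}: haulage cost 319 + fixed 91 = 410.
Compare {W1, W2, W3}: haulage cost 339 + fixed 95 = 434.
Compare {W1, W2}: haulage cost 369 + fixed 76 = 445.
All other subsets cost ≥ 410. Minimum total cost: 382.

382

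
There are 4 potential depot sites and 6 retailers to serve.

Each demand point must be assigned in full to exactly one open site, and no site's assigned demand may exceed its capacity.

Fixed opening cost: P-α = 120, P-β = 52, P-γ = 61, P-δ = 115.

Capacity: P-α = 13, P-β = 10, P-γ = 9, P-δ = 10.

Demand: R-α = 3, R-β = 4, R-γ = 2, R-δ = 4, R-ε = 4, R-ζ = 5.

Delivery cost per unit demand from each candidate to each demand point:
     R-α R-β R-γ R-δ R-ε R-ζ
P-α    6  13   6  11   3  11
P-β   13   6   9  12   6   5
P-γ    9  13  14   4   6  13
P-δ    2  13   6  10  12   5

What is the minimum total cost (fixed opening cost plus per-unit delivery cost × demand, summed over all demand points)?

307

Open {P-α, P-β}; cheapest assignment that respects the capacities:
  P-α (cap 13, load 13): R-α, R-γ, R-δ, R-ε — cost 3×6 + 2×6 + 4×11 + 4×3 = 86
  P-β (cap 10, load 9): R-β, R-ζ — cost 4×6 + 5×5 = 49
  Shipping 135, fixed 172 → total 307.
  Any other capacity-feasible assignment to {P-α, P-β} ships for at least 135.
Compare {P-β, P-γ, P-δ}: its best feasible assignment gives total 335.
Compare {P-α, P-β, P-γ}: its best feasible assignment gives total 340.
Every other set of open sites that can feasibly serve all demand totals ≥ 335 even under its best assignment. Minimum: 307.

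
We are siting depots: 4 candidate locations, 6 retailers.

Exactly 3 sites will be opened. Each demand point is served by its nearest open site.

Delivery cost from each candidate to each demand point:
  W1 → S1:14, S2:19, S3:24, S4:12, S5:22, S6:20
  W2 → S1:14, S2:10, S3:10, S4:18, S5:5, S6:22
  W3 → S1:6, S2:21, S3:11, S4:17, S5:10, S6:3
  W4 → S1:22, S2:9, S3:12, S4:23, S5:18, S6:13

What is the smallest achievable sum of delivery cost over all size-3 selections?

46

Open {W1, W2, W3}.
  S1→W3 6, S2→W2 10, S3→W2 10, S4→W1 12, S5→W2 5, S6→W3 3  ⇒ total 46.
Compare {W2, W3, W4}: total 50.
Compare {W1, W3, W4}: total 51.
No size-3 selection does better; minimum is 46.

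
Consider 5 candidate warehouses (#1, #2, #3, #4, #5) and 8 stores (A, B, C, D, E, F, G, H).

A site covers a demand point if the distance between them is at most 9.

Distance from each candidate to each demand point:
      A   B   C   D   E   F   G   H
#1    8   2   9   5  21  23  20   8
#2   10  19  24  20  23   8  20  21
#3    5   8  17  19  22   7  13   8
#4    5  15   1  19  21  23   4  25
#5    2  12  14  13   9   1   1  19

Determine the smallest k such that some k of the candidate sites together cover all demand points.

Coverage sets (demand points within 9 of each site):
  #1: {A, B, C, D, H}
  #2: {F}
  #3: {A, B, F, H}
  #4: {A, C, G}
  #5: {A, E, F, G}
No single site covers all 8 demand points.
But {#1, #5} covers everything, so the minimum is 2.

2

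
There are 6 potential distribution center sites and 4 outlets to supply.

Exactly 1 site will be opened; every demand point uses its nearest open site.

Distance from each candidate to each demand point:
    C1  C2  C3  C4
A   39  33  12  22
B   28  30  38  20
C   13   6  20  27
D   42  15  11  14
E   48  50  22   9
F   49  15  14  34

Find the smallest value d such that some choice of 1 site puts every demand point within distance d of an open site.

Open {C}.
  Farthest demand point is C4 at distance 27 (to C); all others are ≤ 27.
With {B} the worst case is 38.
With {A} the worst case is 39.
No size-1 selection achieves below 27.

27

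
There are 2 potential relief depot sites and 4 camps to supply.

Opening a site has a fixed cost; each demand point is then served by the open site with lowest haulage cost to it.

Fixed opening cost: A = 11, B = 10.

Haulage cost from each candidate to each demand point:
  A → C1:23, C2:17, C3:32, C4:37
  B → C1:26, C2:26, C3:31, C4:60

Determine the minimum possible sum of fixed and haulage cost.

Open {A}: assign each demand point to its cheapest open site.
  C1→A 23, C2→A 17, C3→A 32, C4→A 37
  haulage cost 109, fixed 11 → total 120.
Compare {A, B}: haulage cost 108 + fixed 21 = 129.
Compare {B}: haulage cost 143 + fixed 10 = 153.

120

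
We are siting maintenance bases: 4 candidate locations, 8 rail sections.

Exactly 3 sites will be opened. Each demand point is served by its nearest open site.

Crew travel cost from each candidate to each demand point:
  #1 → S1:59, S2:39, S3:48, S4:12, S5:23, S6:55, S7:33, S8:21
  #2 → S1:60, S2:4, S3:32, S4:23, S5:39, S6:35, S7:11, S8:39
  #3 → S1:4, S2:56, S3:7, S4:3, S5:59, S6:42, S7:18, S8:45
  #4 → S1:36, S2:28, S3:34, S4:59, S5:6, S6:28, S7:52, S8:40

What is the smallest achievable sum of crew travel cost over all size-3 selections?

102

Open {#2, #3, #4}.
  S1→#3 4, S2→#2 4, S3→#3 7, S4→#3 3, S5→#4 6, S6→#4 28, S7→#2 11, S8→#2 39  ⇒ total 102.
Compare {#1, #2, #3}: total 108.
Compare {#1, #3, #4}: total 115.
No size-3 selection does better; minimum is 102.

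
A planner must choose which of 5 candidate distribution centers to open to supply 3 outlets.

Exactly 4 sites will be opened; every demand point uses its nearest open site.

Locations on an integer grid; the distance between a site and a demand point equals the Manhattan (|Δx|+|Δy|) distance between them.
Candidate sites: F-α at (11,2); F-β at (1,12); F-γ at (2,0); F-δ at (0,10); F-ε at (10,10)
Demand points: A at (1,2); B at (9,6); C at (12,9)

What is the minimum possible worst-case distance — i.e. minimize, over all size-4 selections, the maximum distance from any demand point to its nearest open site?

Open {F-α, F-β, F-γ, F-ε}.
  Farthest demand point is B at distance 5 (to F-ε); all others are ≤ 5.
With {F-α, F-γ, F-δ, F-ε} the worst case is 5.
With {F-β, F-γ, F-δ, F-ε} the worst case is 5.
No size-4 selection achieves below 5.

5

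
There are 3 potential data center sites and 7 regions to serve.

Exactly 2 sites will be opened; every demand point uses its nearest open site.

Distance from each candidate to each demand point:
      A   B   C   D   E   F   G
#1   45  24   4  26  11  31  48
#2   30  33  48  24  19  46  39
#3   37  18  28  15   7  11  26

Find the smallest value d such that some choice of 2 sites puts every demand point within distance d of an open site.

Open {#2, #3}.
  Farthest demand point is A at distance 30 (to #2); all others are ≤ 30.
With {#1, #3} the worst case is 37.
With {#1, #2} the worst case is 39.
No size-2 selection achieves below 30.

30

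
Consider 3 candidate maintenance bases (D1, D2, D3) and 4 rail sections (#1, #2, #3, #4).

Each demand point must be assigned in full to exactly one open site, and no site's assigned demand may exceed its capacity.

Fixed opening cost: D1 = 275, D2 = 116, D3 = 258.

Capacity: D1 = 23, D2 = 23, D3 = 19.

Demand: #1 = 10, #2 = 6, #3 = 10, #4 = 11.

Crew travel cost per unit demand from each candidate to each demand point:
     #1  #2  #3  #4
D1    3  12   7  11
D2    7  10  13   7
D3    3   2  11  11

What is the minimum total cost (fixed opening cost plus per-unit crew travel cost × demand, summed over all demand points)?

623

Open {D2, D3}; cheapest assignment that respects the capacities:
  D2 (cap 23, load 21): #3, #4 — cost 10×13 + 11×7 = 207
  D3 (cap 19, load 16): #1, #2 — cost 10×3 + 6×2 = 42
  Shipping 249, fixed 374 → total 623.
  Any other capacity-feasible assignment to {D2, D3} ships for at least 249.
Compare {D1, D2}: its best feasible assignment gives total 628.
Compare {D1, D3}: its best feasible assignment gives total 766.
Every other set of open sites that can feasibly serve all demand totals ≥ 628 even under its best assignment. Minimum: 623.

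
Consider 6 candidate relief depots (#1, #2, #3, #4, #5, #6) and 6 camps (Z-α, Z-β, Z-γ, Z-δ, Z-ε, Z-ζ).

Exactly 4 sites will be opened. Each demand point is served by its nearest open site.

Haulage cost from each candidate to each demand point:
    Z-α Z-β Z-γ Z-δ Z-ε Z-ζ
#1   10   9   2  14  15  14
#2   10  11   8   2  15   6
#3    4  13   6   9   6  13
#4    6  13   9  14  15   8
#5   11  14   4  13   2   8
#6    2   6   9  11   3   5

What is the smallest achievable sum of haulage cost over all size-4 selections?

19

Open {#1, #2, #5, #6}.
  Z-α→#6 2, Z-β→#6 6, Z-γ→#1 2, Z-δ→#2 2, Z-ε→#5 2, Z-ζ→#6 5  ⇒ total 19.
Compare {#1, #2, #3, #6}: total 20.
Compare {#1, #2, #4, #6}: total 20.
No size-4 selection does better; minimum is 19.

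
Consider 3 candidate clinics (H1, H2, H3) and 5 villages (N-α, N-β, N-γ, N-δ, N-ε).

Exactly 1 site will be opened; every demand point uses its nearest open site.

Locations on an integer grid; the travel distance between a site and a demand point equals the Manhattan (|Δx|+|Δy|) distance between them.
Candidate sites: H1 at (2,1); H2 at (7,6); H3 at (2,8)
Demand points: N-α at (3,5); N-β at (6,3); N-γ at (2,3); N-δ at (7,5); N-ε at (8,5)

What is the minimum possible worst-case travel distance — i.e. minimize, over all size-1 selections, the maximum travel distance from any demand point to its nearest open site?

8

Open {H2}.
  Farthest demand point is N-γ at travel distance 8 (to H2); all others are ≤ 8.
With {H3} the worst case is 9.
With {H1} the worst case is 10.
No size-1 selection achieves below 8.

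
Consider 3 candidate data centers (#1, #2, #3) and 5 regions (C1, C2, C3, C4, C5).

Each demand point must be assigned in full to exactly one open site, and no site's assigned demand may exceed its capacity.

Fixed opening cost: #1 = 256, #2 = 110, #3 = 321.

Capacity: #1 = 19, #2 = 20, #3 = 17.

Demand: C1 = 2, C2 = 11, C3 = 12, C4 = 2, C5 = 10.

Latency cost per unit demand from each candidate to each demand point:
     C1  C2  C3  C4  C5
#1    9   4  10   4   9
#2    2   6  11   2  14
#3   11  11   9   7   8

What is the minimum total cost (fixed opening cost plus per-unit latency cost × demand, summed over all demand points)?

951

Open {#1, #2, #3}; cheapest assignment that respects the capacities:
  #1 (cap 19, load 11): C2 — cost 11×4 = 44
  #2 (cap 20, load 16): C1, C3, C4 — cost 2×2 + 12×11 + 2×2 = 140
  #3 (cap 17, load 10): C5 — cost 10×8 = 80
  Shipping 264, fixed 687 → total 951.
  Any other capacity-feasible assignment to {#1, #2, #3} ships for at least 264.
Total demand is 37; every other set of sites either has combined capacity below 37 or cannot fit the demands without splitting one across sites, so {#1, #2, #3} is the only feasible choice of open sites. Minimum: 951.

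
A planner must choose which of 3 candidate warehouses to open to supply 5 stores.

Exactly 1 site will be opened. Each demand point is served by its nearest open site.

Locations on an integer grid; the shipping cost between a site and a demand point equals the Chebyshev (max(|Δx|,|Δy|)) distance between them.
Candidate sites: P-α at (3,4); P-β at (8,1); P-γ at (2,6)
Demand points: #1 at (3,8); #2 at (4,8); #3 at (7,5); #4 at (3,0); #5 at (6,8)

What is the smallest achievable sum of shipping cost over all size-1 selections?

Open {P-γ}.
  #1→P-γ 2, #2→P-γ 2, #3→P-γ 5, #4→P-γ 6, #5→P-γ 4  ⇒ total 19.
Compare {P-α}: total 20.
Compare {P-β}: total 30.

19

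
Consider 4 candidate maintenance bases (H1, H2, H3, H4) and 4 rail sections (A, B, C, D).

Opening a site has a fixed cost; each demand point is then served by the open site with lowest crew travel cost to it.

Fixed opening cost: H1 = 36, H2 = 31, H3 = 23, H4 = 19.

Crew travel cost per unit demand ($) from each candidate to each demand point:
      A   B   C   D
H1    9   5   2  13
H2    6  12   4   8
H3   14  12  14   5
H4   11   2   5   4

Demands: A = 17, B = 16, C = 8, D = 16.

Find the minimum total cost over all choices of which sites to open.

280

Open {H2, H4}: assign each demand point to its cheapest open site.
  A→H2 17×6=102, B→H4 16×2=32, C→H2 8×4=32, D→H4 16×4=64
  crew travel cost 230, fixed 50 → total 280.
Compare {H1, H2, H4}: crew travel cost 214 + fixed 86 = 300.
Compare {H2, H3, H4}: crew travel cost 230 + fixed 73 = 303.
Compare {H1, H4}: crew travel cost 265 + fixed 55 = 320.
All other subsets cost ≥ 300. Minimum total cost: 280.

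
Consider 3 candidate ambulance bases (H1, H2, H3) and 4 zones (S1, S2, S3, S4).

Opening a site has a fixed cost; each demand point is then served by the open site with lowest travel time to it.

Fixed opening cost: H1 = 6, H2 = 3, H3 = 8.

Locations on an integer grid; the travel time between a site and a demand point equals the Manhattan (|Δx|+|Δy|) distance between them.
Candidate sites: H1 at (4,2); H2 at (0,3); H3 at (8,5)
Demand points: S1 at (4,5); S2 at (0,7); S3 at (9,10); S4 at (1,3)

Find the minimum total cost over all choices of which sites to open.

Open {H2, H3}: assign each demand point to its cheapest open site.
  S1→H3 4, S2→H2 4, S3→H3 6, S4→H2 1
  travel time 15, fixed 11 → total 26.
Compare {H2}: travel time 27 + fixed 3 = 30.
Compare {H1, H2}: travel time 21 + fixed 9 = 30.
Compare {H1, H2, H3}: travel time 14 + fixed 17 = 31.
All other subsets cost ≥ 30. Minimum total cost: 26.

26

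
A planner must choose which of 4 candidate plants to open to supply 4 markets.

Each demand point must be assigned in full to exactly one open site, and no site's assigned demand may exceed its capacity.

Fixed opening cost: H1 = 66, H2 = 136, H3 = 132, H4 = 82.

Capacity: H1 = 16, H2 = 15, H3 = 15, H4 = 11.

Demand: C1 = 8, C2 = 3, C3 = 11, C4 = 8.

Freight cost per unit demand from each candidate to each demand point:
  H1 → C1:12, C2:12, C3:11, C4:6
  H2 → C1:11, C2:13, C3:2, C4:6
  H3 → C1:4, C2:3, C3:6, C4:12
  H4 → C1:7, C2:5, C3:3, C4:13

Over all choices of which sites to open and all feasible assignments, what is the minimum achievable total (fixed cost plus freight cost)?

Open {H1, H3, H4}; cheapest assignment that respects the capacities:
  H1 (cap 16, load 8): C4 — cost 8×6 = 48
  H3 (cap 15, load 11): C1, C2 — cost 8×4 + 3×3 = 41
  H4 (cap 11, load 11): C3 — cost 11×3 = 33
  Shipping 122, fixed 280 → total 402.
  Any other capacity-feasible assignment to {H1, H3, H4} ships for at least 122.
Compare {H1, H2}: its best feasible assignment gives total 407.
Compare {H1, H3}: its best feasible assignment gives total 417.
Every other set of open sites that can feasibly serve all demand totals ≥ 407 even under its best assignment. Minimum: 402.

402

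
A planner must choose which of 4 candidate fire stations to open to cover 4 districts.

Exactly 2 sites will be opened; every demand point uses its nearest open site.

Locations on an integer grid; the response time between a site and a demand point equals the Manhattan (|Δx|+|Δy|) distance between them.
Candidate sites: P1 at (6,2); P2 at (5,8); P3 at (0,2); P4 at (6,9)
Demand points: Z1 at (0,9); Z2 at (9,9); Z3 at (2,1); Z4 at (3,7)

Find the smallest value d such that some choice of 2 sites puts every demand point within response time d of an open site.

6

Open {P1, P2}.
  Farthest demand point is Z1 at response time 6 (to P2); all others are ≤ 6.
With {P1, P4} the worst case is 6.
With {P2, P3} the worst case is 6.
No size-2 selection achieves below 6.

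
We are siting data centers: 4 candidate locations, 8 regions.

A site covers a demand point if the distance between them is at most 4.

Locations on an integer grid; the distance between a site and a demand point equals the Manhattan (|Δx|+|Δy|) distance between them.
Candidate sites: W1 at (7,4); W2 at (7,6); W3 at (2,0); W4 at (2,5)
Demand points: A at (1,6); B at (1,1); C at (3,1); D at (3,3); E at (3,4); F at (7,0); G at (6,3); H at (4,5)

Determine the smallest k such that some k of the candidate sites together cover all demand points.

Coverage sets (demand points within 4 of each site):
  W1: {E, F, G, H}
  W2: {G, H}
  W3: {B, C, D}
  W4: {A, D, E, H}
No 2 sites suffice: every size-2 union leaves at least one demand point uncovered.
But {W1, W3, W4} covers everything, so the minimum is 3.

3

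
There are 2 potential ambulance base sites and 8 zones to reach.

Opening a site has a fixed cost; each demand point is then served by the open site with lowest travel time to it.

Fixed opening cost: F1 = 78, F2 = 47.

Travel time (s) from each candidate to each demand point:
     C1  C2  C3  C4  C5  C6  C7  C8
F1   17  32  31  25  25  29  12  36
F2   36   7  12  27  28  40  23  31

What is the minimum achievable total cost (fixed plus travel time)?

251

Open {F2}: assign each demand point to its cheapest open site.
  C1→F2 36, C2→F2 7, C3→F2 12, C4→F2 27, C5→F2 28, C6→F2 40, C7→F2 23, C8→F2 31
  travel time 204, fixed 47 → total 251.
Compare {F1, F2}: travel time 158 + fixed 125 = 283.
Compare {F1}: travel time 207 + fixed 78 = 285.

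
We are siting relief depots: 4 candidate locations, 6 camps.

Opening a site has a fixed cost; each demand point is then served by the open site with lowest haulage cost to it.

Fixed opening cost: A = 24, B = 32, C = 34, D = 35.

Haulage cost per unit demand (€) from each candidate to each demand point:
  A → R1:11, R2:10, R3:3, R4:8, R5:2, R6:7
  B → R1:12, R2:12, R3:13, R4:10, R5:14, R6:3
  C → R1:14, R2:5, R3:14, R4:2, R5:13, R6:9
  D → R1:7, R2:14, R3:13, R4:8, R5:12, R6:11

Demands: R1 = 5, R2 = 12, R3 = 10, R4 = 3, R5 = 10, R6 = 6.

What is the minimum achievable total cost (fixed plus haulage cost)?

271

Open {A, C}: assign each demand point to its cheapest open site.
  R1→A 5×11=55, R2→C 12×5=60, R3→A 10×3=30, R4→C 3×2=6, R5→A 10×2=20, R6→A 6×7=42
  haulage cost 213, fixed 58 → total 271.
Compare {A, B, C}: haulage cost 189 + fixed 90 = 279.
Compare {A, C, D}: haulage cost 193 + fixed 93 = 286.
Compare {A, B, C, D}: haulage cost 169 + fixed 125 = 294.
All other subsets cost ≥ 279. Minimum total cost: 271.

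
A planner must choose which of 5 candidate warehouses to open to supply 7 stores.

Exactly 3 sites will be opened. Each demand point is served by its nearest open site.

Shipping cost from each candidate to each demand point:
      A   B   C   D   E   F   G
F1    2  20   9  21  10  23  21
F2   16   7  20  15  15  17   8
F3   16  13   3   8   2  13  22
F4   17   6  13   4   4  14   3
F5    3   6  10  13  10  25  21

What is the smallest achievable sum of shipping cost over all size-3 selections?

Open {F1, F3, F4}.
  A→F1 2, B→F4 6, C→F3 3, D→F4 4, E→F3 2, F→F3 13, G→F4 3  ⇒ total 33.
Compare {F3, F4, F5}: total 34.
Compare {F1, F2, F4}: total 42.
No size-3 selection does better; minimum is 33.

33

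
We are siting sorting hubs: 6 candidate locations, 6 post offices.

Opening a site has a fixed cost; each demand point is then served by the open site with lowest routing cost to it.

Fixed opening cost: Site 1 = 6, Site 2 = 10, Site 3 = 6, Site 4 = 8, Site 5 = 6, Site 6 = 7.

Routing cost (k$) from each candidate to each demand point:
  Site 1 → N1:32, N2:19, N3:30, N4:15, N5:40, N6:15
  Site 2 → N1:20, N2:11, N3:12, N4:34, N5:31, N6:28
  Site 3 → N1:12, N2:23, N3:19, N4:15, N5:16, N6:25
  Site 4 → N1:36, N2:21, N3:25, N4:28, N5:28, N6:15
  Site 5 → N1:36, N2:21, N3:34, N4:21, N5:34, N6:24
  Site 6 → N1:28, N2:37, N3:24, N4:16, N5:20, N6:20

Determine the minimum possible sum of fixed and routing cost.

103

Open {Site 1, Site 2, Site 3}: assign each demand point to its cheapest open site.
  N1→Site 3 12, N2→Site 2 11, N3→Site 2 12, N4→Site 1 15, N5→Site 3 16, N6→Site 1 15
  routing cost 81, fixed 22 → total 103.
Compare {Site 2, Site 3, Site 4}: routing cost 81 + fixed 24 = 105.
Compare {Site 2, Site 3}: routing cost 91 + fixed 16 = 107.
Compare {Site 1, Site 3}: routing cost 96 + fixed 12 = 108.
All other subsets cost ≥ 105. Minimum total cost: 103.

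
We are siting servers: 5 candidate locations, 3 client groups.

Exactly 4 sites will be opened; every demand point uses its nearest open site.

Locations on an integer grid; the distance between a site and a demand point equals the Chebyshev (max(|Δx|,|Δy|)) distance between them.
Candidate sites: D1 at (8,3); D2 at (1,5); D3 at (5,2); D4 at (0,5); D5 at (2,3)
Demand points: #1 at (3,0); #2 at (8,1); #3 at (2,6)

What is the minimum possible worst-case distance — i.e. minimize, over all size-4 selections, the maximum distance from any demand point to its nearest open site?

Open {D1, D2, D3, D4}.
  Farthest demand point is #1 at distance 2 (to D3); all others are ≤ 2.
With {D1, D2, D3, D5} the worst case is 2.
With {D1, D3, D4, D5} the worst case is 2.
No size-4 selection achieves below 2.

2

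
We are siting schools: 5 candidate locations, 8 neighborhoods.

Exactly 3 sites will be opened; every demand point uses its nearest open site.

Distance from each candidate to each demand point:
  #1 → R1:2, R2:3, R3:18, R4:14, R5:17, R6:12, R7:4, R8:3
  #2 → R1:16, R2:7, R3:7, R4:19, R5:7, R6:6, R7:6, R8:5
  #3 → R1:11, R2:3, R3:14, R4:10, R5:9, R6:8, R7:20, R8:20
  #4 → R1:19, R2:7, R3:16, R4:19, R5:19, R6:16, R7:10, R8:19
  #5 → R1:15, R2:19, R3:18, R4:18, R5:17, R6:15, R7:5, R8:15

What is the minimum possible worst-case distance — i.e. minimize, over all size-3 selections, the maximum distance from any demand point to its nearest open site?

Open {#1, #2, #3}.
  Farthest demand point is R4 at distance 10 (to #3); all others are ≤ 10.
With {#2, #3, #4} the worst case is 11.
With {#2, #3, #5} the worst case is 11.
No size-3 selection achieves below 10.

10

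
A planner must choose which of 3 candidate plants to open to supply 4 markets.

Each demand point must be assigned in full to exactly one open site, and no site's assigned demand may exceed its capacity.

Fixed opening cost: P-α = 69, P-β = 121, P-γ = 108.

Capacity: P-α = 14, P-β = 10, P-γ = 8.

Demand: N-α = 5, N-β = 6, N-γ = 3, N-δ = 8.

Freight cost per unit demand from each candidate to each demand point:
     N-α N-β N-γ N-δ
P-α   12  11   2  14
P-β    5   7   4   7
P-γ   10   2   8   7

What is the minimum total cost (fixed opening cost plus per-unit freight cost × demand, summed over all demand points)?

365

Open {P-α, P-γ}; cheapest assignment that respects the capacities:
  P-α (cap 14, load 14): N-α, N-β, N-γ — cost 5×12 + 6×11 + 3×2 = 132
  P-γ (cap 8, load 8): N-δ — cost 8×7 = 56
  Shipping 188, fixed 177 → total 365.
  Any other capacity-feasible assignment to {P-α, P-γ} ships for at least 188.
Compare {P-α, P-β}: its best feasible assignment gives total 378.
Compare {P-α, P-β, P-γ}: its best feasible assignment gives total 432.
Every other set of open sites that can feasibly serve all demand totals ≥ 378 even under its best assignment. Minimum: 365.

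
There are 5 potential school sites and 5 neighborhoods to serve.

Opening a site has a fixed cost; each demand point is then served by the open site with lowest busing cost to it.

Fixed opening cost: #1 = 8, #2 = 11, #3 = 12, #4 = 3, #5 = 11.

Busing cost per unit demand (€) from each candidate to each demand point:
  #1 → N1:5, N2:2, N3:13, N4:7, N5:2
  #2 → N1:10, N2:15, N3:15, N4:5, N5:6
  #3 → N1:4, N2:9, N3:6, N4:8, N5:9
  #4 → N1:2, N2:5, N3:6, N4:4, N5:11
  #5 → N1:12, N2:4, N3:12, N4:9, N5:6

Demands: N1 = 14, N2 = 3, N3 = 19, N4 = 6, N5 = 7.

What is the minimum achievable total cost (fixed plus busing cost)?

Open {#1, #4}: assign each demand point to its cheapest open site.
  N1→#4 14×2=28, N2→#1 3×2=6, N3→#4 19×6=114, N4→#4 6×4=24, N5→#1 7×2=14
  busing cost 186, fixed 11 → total 197.
Compare {#1, #2, #4}: busing cost 186 + fixed 22 = 208.
Compare {#1, #4, #5}: busing cost 186 + fixed 22 = 208.
Compare {#1, #3, #4}: busing cost 186 + fixed 23 = 209.
All other subsets cost ≥ 208. Minimum total cost: 197.

197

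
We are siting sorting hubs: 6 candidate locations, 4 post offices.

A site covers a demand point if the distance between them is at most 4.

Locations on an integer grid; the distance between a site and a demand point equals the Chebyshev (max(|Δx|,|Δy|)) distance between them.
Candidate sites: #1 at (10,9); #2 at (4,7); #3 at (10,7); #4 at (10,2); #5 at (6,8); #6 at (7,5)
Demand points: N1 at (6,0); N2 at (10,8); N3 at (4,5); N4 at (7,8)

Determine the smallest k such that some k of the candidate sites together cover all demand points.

Coverage sets (demand points within 4 of each site):
  #1: {N2, N4}
  #2: {N3, N4}
  #3: {N2, N4}
  #4: {N1}
  #5: {N2, N3, N4}
  #6: {N2, N3, N4}
No single site covers all 4 demand points.
But {#4, #5} covers everything, so the minimum is 2.

2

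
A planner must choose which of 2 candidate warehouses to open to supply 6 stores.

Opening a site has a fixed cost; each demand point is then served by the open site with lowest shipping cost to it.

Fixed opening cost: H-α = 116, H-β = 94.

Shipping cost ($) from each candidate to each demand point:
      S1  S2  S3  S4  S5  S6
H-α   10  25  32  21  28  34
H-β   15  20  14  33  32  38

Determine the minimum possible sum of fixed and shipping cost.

Open {H-β}: assign each demand point to its cheapest open site.
  S1→H-β 15, S2→H-β 20, S3→H-β 14, S4→H-β 33, S5→H-β 32, S6→H-β 38
  shipping cost 152, fixed 94 → total 246.
Compare {H-α}: shipping cost 150 + fixed 116 = 266.
Compare {H-α, H-β}: shipping cost 127 + fixed 210 = 337.

246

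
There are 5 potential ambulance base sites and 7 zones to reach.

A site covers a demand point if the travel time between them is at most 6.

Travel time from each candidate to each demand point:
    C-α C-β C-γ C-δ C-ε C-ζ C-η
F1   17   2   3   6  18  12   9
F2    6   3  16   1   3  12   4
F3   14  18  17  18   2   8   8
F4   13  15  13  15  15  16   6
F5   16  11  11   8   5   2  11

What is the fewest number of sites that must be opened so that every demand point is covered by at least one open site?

Coverage sets (demand points within 6 of each site):
  F1: {C-β, C-γ, C-δ}
  F2: {C-α, C-β, C-δ, C-ε, C-η}
  F3: {C-ε}
  F4: {C-η}
  F5: {C-ε, C-ζ}
No 2 sites suffice: every size-2 union leaves at least one demand point uncovered.
But {F1, F2, F5} covers everything, so the minimum is 3.

3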